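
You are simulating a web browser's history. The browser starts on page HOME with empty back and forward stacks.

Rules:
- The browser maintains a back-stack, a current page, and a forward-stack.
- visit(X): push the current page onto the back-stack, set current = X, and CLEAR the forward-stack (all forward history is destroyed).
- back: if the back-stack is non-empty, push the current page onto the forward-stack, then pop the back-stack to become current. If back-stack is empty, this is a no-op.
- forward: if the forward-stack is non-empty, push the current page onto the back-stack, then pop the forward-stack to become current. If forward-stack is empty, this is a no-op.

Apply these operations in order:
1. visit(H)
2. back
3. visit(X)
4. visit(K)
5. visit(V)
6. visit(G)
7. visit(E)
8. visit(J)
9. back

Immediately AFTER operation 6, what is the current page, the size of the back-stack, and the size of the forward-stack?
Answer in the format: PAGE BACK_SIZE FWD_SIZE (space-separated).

After 1 (visit(H)): cur=H back=1 fwd=0
After 2 (back): cur=HOME back=0 fwd=1
After 3 (visit(X)): cur=X back=1 fwd=0
After 4 (visit(K)): cur=K back=2 fwd=0
After 5 (visit(V)): cur=V back=3 fwd=0
After 6 (visit(G)): cur=G back=4 fwd=0

G 4 0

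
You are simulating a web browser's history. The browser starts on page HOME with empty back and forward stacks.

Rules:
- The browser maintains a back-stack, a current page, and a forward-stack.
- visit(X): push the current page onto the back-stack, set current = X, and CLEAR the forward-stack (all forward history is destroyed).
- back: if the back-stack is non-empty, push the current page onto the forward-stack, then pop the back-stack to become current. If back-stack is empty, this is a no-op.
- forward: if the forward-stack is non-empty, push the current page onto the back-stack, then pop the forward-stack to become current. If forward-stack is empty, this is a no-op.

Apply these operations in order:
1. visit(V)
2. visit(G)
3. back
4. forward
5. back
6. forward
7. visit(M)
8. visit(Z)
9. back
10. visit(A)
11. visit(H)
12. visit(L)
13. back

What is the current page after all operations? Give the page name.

Answer: H

Derivation:
After 1 (visit(V)): cur=V back=1 fwd=0
After 2 (visit(G)): cur=G back=2 fwd=0
After 3 (back): cur=V back=1 fwd=1
After 4 (forward): cur=G back=2 fwd=0
After 5 (back): cur=V back=1 fwd=1
After 6 (forward): cur=G back=2 fwd=0
After 7 (visit(M)): cur=M back=3 fwd=0
After 8 (visit(Z)): cur=Z back=4 fwd=0
After 9 (back): cur=M back=3 fwd=1
After 10 (visit(A)): cur=A back=4 fwd=0
After 11 (visit(H)): cur=H back=5 fwd=0
After 12 (visit(L)): cur=L back=6 fwd=0
After 13 (back): cur=H back=5 fwd=1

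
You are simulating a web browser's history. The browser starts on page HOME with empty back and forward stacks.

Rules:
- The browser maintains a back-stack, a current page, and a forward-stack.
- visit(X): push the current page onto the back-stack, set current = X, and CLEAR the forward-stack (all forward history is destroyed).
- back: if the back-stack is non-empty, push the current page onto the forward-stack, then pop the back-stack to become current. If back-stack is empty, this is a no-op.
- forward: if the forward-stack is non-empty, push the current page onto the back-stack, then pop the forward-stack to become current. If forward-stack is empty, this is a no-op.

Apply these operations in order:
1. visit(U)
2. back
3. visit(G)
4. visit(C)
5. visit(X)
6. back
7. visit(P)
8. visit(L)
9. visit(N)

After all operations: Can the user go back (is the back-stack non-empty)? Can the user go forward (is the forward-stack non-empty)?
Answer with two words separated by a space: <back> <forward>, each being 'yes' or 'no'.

After 1 (visit(U)): cur=U back=1 fwd=0
After 2 (back): cur=HOME back=0 fwd=1
After 3 (visit(G)): cur=G back=1 fwd=0
After 4 (visit(C)): cur=C back=2 fwd=0
After 5 (visit(X)): cur=X back=3 fwd=0
After 6 (back): cur=C back=2 fwd=1
After 7 (visit(P)): cur=P back=3 fwd=0
After 8 (visit(L)): cur=L back=4 fwd=0
After 9 (visit(N)): cur=N back=5 fwd=0

Answer: yes no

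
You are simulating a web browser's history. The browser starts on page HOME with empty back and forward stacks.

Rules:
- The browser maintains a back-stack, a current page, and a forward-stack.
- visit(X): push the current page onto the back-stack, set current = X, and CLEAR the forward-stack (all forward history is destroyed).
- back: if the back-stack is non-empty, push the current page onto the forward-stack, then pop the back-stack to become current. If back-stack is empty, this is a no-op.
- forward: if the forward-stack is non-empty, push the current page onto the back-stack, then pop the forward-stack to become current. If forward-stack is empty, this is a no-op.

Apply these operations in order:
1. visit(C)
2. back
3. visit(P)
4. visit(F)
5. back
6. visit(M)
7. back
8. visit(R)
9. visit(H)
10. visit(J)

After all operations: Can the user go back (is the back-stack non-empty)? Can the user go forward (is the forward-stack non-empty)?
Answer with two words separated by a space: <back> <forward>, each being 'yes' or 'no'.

Answer: yes no

Derivation:
After 1 (visit(C)): cur=C back=1 fwd=0
After 2 (back): cur=HOME back=0 fwd=1
After 3 (visit(P)): cur=P back=1 fwd=0
After 4 (visit(F)): cur=F back=2 fwd=0
After 5 (back): cur=P back=1 fwd=1
After 6 (visit(M)): cur=M back=2 fwd=0
After 7 (back): cur=P back=1 fwd=1
After 8 (visit(R)): cur=R back=2 fwd=0
After 9 (visit(H)): cur=H back=3 fwd=0
After 10 (visit(J)): cur=J back=4 fwd=0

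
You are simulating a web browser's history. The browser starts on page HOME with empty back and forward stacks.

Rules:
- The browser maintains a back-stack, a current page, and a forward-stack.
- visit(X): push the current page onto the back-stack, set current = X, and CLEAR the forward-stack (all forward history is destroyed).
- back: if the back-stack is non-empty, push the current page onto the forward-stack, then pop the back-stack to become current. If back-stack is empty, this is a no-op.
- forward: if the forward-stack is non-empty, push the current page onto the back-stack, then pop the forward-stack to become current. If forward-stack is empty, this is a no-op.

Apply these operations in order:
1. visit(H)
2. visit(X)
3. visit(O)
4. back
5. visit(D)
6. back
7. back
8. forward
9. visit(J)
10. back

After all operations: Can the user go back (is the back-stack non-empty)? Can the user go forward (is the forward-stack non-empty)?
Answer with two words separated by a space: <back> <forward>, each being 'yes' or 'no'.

Answer: yes yes

Derivation:
After 1 (visit(H)): cur=H back=1 fwd=0
After 2 (visit(X)): cur=X back=2 fwd=0
After 3 (visit(O)): cur=O back=3 fwd=0
After 4 (back): cur=X back=2 fwd=1
After 5 (visit(D)): cur=D back=3 fwd=0
After 6 (back): cur=X back=2 fwd=1
After 7 (back): cur=H back=1 fwd=2
After 8 (forward): cur=X back=2 fwd=1
After 9 (visit(J)): cur=J back=3 fwd=0
After 10 (back): cur=X back=2 fwd=1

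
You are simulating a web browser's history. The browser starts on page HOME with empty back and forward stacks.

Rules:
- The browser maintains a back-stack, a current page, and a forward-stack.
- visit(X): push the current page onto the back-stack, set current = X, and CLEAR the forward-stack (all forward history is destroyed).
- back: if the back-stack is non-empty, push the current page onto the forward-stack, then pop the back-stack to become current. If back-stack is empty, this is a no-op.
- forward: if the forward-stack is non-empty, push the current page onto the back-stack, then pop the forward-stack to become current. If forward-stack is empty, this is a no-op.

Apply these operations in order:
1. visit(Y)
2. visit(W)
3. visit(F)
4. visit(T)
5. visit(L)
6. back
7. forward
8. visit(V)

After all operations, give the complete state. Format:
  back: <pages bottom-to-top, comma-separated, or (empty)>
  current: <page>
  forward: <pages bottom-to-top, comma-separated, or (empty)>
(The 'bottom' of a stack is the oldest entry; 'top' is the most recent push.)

Answer: back: HOME,Y,W,F,T,L
current: V
forward: (empty)

Derivation:
After 1 (visit(Y)): cur=Y back=1 fwd=0
After 2 (visit(W)): cur=W back=2 fwd=0
After 3 (visit(F)): cur=F back=3 fwd=0
After 4 (visit(T)): cur=T back=4 fwd=0
After 5 (visit(L)): cur=L back=5 fwd=0
After 6 (back): cur=T back=4 fwd=1
After 7 (forward): cur=L back=5 fwd=0
After 8 (visit(V)): cur=V back=6 fwd=0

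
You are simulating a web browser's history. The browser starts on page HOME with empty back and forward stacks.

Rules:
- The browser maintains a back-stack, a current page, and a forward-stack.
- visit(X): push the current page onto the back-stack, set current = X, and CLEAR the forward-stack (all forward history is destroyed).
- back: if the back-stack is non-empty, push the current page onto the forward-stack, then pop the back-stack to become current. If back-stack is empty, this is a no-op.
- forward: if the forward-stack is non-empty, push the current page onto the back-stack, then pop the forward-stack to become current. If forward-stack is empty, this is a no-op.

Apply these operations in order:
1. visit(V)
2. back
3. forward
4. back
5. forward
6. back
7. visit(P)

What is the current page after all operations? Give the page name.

Answer: P

Derivation:
After 1 (visit(V)): cur=V back=1 fwd=0
After 2 (back): cur=HOME back=0 fwd=1
After 3 (forward): cur=V back=1 fwd=0
After 4 (back): cur=HOME back=0 fwd=1
After 5 (forward): cur=V back=1 fwd=0
After 6 (back): cur=HOME back=0 fwd=1
After 7 (visit(P)): cur=P back=1 fwd=0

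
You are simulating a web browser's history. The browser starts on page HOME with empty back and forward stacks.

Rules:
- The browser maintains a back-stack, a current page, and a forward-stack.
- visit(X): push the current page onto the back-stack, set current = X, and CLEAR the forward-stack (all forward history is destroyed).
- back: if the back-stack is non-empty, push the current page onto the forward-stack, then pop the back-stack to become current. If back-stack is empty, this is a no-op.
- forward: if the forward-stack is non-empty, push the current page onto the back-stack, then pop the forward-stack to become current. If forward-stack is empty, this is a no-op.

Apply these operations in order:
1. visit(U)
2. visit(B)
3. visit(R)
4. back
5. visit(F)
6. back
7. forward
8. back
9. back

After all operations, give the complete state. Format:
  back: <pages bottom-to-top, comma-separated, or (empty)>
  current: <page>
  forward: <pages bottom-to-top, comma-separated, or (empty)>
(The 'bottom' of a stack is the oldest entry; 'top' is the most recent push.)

Answer: back: HOME
current: U
forward: F,B

Derivation:
After 1 (visit(U)): cur=U back=1 fwd=0
After 2 (visit(B)): cur=B back=2 fwd=0
After 3 (visit(R)): cur=R back=3 fwd=0
After 4 (back): cur=B back=2 fwd=1
After 5 (visit(F)): cur=F back=3 fwd=0
After 6 (back): cur=B back=2 fwd=1
After 7 (forward): cur=F back=3 fwd=0
After 8 (back): cur=B back=2 fwd=1
After 9 (back): cur=U back=1 fwd=2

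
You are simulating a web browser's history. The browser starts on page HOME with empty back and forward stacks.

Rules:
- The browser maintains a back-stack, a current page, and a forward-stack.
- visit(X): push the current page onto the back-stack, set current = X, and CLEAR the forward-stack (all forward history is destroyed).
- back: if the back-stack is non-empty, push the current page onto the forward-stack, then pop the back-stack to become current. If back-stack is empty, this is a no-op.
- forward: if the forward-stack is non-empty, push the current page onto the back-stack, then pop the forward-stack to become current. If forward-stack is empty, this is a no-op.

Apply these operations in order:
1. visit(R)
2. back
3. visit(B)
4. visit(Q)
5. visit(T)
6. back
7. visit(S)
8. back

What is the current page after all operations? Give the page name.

After 1 (visit(R)): cur=R back=1 fwd=0
After 2 (back): cur=HOME back=0 fwd=1
After 3 (visit(B)): cur=B back=1 fwd=0
After 4 (visit(Q)): cur=Q back=2 fwd=0
After 5 (visit(T)): cur=T back=3 fwd=0
After 6 (back): cur=Q back=2 fwd=1
After 7 (visit(S)): cur=S back=3 fwd=0
After 8 (back): cur=Q back=2 fwd=1

Answer: Q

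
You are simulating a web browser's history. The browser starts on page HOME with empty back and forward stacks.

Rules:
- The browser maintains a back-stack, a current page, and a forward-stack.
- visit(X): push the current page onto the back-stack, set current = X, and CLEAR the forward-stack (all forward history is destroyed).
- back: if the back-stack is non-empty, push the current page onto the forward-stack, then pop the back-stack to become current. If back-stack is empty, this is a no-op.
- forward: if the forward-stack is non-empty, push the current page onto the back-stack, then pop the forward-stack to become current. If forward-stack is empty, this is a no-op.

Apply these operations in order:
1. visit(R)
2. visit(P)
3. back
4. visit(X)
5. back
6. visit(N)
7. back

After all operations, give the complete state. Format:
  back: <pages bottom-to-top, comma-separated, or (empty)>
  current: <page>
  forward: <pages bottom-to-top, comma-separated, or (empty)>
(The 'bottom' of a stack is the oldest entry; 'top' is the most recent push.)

Answer: back: HOME
current: R
forward: N

Derivation:
After 1 (visit(R)): cur=R back=1 fwd=0
After 2 (visit(P)): cur=P back=2 fwd=0
After 3 (back): cur=R back=1 fwd=1
After 4 (visit(X)): cur=X back=2 fwd=0
After 5 (back): cur=R back=1 fwd=1
After 6 (visit(N)): cur=N back=2 fwd=0
After 7 (back): cur=R back=1 fwd=1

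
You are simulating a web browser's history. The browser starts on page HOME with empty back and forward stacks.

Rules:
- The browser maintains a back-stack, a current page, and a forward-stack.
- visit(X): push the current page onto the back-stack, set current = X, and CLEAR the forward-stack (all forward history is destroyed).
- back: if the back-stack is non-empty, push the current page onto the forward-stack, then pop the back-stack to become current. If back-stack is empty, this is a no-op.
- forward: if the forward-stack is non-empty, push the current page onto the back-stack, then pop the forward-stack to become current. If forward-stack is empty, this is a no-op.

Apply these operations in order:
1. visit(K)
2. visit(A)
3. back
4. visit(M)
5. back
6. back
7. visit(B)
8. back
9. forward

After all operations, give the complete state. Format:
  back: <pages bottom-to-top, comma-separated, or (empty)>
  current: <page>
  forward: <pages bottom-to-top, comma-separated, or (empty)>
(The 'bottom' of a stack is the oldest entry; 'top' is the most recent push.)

After 1 (visit(K)): cur=K back=1 fwd=0
After 2 (visit(A)): cur=A back=2 fwd=0
After 3 (back): cur=K back=1 fwd=1
After 4 (visit(M)): cur=M back=2 fwd=0
After 5 (back): cur=K back=1 fwd=1
After 6 (back): cur=HOME back=0 fwd=2
After 7 (visit(B)): cur=B back=1 fwd=0
After 8 (back): cur=HOME back=0 fwd=1
After 9 (forward): cur=B back=1 fwd=0

Answer: back: HOME
current: B
forward: (empty)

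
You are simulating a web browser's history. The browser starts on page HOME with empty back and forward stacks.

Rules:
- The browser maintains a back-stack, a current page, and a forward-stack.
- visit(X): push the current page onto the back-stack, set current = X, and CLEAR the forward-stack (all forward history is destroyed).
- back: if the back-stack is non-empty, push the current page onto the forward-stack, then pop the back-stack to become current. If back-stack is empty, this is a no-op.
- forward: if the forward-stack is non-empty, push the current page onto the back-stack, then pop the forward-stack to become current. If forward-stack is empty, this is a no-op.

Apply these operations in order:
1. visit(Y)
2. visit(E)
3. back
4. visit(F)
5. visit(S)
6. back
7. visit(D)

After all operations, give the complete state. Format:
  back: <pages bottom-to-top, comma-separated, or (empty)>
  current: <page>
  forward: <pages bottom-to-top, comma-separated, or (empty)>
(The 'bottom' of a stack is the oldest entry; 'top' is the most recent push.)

After 1 (visit(Y)): cur=Y back=1 fwd=0
After 2 (visit(E)): cur=E back=2 fwd=0
After 3 (back): cur=Y back=1 fwd=1
After 4 (visit(F)): cur=F back=2 fwd=0
After 5 (visit(S)): cur=S back=3 fwd=0
After 6 (back): cur=F back=2 fwd=1
After 7 (visit(D)): cur=D back=3 fwd=0

Answer: back: HOME,Y,F
current: D
forward: (empty)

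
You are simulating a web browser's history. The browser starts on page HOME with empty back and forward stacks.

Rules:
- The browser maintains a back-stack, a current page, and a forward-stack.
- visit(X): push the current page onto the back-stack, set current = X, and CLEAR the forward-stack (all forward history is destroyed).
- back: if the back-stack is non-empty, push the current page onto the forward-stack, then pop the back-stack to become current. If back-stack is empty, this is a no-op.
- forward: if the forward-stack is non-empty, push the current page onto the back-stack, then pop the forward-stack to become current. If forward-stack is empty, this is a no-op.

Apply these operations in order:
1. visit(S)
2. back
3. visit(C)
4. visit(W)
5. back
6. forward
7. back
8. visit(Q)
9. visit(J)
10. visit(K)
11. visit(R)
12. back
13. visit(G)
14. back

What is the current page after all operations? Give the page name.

Answer: K

Derivation:
After 1 (visit(S)): cur=S back=1 fwd=0
After 2 (back): cur=HOME back=0 fwd=1
After 3 (visit(C)): cur=C back=1 fwd=0
After 4 (visit(W)): cur=W back=2 fwd=0
After 5 (back): cur=C back=1 fwd=1
After 6 (forward): cur=W back=2 fwd=0
After 7 (back): cur=C back=1 fwd=1
After 8 (visit(Q)): cur=Q back=2 fwd=0
After 9 (visit(J)): cur=J back=3 fwd=0
After 10 (visit(K)): cur=K back=4 fwd=0
After 11 (visit(R)): cur=R back=5 fwd=0
After 12 (back): cur=K back=4 fwd=1
After 13 (visit(G)): cur=G back=5 fwd=0
After 14 (back): cur=K back=4 fwd=1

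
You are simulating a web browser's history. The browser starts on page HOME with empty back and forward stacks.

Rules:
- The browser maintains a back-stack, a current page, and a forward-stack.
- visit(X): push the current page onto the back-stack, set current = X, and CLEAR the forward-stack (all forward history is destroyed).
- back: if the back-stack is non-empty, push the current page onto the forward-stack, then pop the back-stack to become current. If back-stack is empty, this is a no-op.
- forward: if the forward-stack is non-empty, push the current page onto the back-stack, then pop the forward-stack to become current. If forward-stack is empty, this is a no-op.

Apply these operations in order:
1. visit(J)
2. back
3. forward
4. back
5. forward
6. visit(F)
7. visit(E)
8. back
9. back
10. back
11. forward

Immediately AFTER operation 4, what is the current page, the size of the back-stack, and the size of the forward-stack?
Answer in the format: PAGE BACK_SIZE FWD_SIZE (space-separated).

After 1 (visit(J)): cur=J back=1 fwd=0
After 2 (back): cur=HOME back=0 fwd=1
After 3 (forward): cur=J back=1 fwd=0
After 4 (back): cur=HOME back=0 fwd=1

HOME 0 1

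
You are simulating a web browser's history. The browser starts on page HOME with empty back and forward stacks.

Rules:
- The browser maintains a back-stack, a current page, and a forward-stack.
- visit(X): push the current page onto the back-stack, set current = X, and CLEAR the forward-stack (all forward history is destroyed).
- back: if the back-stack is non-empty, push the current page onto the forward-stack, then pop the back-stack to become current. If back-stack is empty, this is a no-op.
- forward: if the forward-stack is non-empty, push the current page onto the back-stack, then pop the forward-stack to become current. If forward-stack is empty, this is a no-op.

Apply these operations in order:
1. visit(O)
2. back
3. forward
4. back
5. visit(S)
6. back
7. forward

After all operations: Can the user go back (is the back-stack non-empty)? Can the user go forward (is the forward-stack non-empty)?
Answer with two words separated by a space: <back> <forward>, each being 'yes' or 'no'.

Answer: yes no

Derivation:
After 1 (visit(O)): cur=O back=1 fwd=0
After 2 (back): cur=HOME back=0 fwd=1
After 3 (forward): cur=O back=1 fwd=0
After 4 (back): cur=HOME back=0 fwd=1
After 5 (visit(S)): cur=S back=1 fwd=0
After 6 (back): cur=HOME back=0 fwd=1
After 7 (forward): cur=S back=1 fwd=0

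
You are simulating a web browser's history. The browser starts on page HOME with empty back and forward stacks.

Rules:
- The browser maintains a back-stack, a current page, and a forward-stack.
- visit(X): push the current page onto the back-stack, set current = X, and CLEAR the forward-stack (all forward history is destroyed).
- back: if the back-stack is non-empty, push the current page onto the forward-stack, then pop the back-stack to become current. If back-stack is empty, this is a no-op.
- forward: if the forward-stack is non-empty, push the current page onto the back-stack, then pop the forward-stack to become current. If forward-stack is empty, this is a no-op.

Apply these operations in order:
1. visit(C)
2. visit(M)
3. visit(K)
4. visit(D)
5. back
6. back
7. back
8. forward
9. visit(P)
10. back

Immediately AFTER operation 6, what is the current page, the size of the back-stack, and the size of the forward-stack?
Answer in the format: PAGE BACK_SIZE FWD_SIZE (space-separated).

After 1 (visit(C)): cur=C back=1 fwd=0
After 2 (visit(M)): cur=M back=2 fwd=0
After 3 (visit(K)): cur=K back=3 fwd=0
After 4 (visit(D)): cur=D back=4 fwd=0
After 5 (back): cur=K back=3 fwd=1
After 6 (back): cur=M back=2 fwd=2

M 2 2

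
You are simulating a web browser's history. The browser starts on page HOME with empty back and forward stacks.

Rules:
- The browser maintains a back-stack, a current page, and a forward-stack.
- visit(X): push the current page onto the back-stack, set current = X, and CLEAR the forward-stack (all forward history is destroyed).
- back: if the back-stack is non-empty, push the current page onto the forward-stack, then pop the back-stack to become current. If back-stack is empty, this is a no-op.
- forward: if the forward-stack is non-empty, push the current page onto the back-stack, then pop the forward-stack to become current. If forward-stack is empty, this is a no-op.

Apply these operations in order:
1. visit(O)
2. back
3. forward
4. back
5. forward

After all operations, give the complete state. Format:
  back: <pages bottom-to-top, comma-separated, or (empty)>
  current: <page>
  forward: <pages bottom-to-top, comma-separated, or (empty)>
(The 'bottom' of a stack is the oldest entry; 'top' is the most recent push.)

Answer: back: HOME
current: O
forward: (empty)

Derivation:
After 1 (visit(O)): cur=O back=1 fwd=0
After 2 (back): cur=HOME back=0 fwd=1
After 3 (forward): cur=O back=1 fwd=0
After 4 (back): cur=HOME back=0 fwd=1
After 5 (forward): cur=O back=1 fwd=0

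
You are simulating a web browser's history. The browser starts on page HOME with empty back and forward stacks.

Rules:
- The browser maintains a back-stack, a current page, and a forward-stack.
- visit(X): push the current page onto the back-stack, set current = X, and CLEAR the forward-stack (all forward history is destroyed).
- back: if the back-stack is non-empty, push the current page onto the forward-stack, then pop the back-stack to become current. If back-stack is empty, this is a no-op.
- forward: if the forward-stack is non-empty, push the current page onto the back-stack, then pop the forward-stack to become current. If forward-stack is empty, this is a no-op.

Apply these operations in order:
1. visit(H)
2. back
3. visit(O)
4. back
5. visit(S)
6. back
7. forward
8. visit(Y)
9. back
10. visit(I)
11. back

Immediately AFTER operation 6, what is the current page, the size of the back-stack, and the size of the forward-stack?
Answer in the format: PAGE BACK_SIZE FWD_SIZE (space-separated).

After 1 (visit(H)): cur=H back=1 fwd=0
After 2 (back): cur=HOME back=0 fwd=1
After 3 (visit(O)): cur=O back=1 fwd=0
After 4 (back): cur=HOME back=0 fwd=1
After 5 (visit(S)): cur=S back=1 fwd=0
After 6 (back): cur=HOME back=0 fwd=1

HOME 0 1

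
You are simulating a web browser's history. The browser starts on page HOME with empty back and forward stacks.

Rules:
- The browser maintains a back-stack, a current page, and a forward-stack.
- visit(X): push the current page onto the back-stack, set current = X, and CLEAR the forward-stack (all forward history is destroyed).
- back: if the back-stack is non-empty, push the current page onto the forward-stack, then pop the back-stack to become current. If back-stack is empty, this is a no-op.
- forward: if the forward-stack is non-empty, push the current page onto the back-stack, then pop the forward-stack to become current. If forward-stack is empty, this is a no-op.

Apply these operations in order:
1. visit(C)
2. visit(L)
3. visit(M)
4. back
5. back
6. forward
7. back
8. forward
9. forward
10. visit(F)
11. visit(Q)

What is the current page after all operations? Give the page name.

Answer: Q

Derivation:
After 1 (visit(C)): cur=C back=1 fwd=0
After 2 (visit(L)): cur=L back=2 fwd=0
After 3 (visit(M)): cur=M back=3 fwd=0
After 4 (back): cur=L back=2 fwd=1
After 5 (back): cur=C back=1 fwd=2
After 6 (forward): cur=L back=2 fwd=1
After 7 (back): cur=C back=1 fwd=2
After 8 (forward): cur=L back=2 fwd=1
After 9 (forward): cur=M back=3 fwd=0
After 10 (visit(F)): cur=F back=4 fwd=0
After 11 (visit(Q)): cur=Q back=5 fwd=0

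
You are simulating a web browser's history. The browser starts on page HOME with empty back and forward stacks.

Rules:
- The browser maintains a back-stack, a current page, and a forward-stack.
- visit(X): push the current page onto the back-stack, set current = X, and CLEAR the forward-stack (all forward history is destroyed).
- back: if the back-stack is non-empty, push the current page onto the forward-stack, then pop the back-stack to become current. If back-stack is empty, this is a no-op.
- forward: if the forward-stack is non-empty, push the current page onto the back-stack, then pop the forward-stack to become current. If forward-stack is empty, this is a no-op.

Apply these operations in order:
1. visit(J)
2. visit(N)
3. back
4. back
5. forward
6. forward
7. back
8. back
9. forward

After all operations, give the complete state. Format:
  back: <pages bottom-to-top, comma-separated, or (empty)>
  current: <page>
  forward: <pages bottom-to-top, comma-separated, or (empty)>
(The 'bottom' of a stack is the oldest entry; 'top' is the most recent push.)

After 1 (visit(J)): cur=J back=1 fwd=0
After 2 (visit(N)): cur=N back=2 fwd=0
After 3 (back): cur=J back=1 fwd=1
After 4 (back): cur=HOME back=0 fwd=2
After 5 (forward): cur=J back=1 fwd=1
After 6 (forward): cur=N back=2 fwd=0
After 7 (back): cur=J back=1 fwd=1
After 8 (back): cur=HOME back=0 fwd=2
After 9 (forward): cur=J back=1 fwd=1

Answer: back: HOME
current: J
forward: N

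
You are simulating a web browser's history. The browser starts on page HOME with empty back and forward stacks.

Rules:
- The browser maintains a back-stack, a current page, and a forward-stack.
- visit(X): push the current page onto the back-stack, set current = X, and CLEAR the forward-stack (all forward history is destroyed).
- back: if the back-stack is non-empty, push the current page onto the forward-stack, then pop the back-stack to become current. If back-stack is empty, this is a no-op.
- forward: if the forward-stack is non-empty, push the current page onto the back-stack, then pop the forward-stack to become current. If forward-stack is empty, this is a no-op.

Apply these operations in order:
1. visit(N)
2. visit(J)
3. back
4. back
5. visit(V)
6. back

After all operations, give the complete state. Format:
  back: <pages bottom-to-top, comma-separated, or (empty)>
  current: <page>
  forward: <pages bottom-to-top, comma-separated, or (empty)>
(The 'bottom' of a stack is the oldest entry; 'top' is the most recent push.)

After 1 (visit(N)): cur=N back=1 fwd=0
After 2 (visit(J)): cur=J back=2 fwd=0
After 3 (back): cur=N back=1 fwd=1
After 4 (back): cur=HOME back=0 fwd=2
After 5 (visit(V)): cur=V back=1 fwd=0
After 6 (back): cur=HOME back=0 fwd=1

Answer: back: (empty)
current: HOME
forward: V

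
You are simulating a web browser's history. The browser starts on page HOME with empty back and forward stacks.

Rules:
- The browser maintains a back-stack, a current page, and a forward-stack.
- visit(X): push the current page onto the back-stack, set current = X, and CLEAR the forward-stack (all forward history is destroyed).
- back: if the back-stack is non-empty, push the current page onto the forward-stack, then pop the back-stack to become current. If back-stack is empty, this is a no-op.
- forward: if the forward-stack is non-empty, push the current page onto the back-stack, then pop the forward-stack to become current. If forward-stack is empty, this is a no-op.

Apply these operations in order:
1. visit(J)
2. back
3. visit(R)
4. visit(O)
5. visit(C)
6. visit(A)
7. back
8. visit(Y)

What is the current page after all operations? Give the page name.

Answer: Y

Derivation:
After 1 (visit(J)): cur=J back=1 fwd=0
After 2 (back): cur=HOME back=0 fwd=1
After 3 (visit(R)): cur=R back=1 fwd=0
After 4 (visit(O)): cur=O back=2 fwd=0
After 5 (visit(C)): cur=C back=3 fwd=0
After 6 (visit(A)): cur=A back=4 fwd=0
After 7 (back): cur=C back=3 fwd=1
After 8 (visit(Y)): cur=Y back=4 fwd=0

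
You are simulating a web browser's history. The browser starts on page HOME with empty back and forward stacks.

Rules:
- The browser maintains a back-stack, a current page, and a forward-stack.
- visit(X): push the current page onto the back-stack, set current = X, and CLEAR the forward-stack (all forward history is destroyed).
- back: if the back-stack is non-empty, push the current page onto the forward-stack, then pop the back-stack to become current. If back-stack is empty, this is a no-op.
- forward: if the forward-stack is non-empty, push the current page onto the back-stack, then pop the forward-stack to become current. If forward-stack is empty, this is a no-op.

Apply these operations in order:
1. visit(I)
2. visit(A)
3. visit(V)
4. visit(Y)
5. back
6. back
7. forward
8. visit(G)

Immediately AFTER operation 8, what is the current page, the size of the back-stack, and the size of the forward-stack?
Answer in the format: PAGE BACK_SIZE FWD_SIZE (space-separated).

After 1 (visit(I)): cur=I back=1 fwd=0
After 2 (visit(A)): cur=A back=2 fwd=0
After 3 (visit(V)): cur=V back=3 fwd=0
After 4 (visit(Y)): cur=Y back=4 fwd=0
After 5 (back): cur=V back=3 fwd=1
After 6 (back): cur=A back=2 fwd=2
After 7 (forward): cur=V back=3 fwd=1
After 8 (visit(G)): cur=G back=4 fwd=0

G 4 0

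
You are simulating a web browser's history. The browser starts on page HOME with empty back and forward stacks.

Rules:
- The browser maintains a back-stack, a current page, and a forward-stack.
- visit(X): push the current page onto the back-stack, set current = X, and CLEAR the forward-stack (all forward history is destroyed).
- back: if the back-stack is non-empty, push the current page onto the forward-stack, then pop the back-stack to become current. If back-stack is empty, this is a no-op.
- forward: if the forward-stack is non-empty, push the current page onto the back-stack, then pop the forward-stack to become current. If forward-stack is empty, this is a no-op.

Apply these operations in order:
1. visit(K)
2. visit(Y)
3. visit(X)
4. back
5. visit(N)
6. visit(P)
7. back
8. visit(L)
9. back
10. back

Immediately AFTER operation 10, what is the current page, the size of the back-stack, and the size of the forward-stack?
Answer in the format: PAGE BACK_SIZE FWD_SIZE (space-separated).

After 1 (visit(K)): cur=K back=1 fwd=0
After 2 (visit(Y)): cur=Y back=2 fwd=0
After 3 (visit(X)): cur=X back=3 fwd=0
After 4 (back): cur=Y back=2 fwd=1
After 5 (visit(N)): cur=N back=3 fwd=0
After 6 (visit(P)): cur=P back=4 fwd=0
After 7 (back): cur=N back=3 fwd=1
After 8 (visit(L)): cur=L back=4 fwd=0
After 9 (back): cur=N back=3 fwd=1
After 10 (back): cur=Y back=2 fwd=2

Y 2 2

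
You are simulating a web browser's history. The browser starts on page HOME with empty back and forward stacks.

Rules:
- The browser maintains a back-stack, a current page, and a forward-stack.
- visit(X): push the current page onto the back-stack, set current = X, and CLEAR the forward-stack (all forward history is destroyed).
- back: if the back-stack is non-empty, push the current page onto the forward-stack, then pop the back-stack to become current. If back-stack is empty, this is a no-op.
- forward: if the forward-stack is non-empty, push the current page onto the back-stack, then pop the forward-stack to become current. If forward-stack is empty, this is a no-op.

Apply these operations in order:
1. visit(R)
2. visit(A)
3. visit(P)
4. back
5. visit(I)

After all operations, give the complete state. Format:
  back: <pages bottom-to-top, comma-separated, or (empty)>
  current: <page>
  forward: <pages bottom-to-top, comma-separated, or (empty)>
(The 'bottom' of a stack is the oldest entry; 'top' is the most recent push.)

After 1 (visit(R)): cur=R back=1 fwd=0
After 2 (visit(A)): cur=A back=2 fwd=0
After 3 (visit(P)): cur=P back=3 fwd=0
After 4 (back): cur=A back=2 fwd=1
After 5 (visit(I)): cur=I back=3 fwd=0

Answer: back: HOME,R,A
current: I
forward: (empty)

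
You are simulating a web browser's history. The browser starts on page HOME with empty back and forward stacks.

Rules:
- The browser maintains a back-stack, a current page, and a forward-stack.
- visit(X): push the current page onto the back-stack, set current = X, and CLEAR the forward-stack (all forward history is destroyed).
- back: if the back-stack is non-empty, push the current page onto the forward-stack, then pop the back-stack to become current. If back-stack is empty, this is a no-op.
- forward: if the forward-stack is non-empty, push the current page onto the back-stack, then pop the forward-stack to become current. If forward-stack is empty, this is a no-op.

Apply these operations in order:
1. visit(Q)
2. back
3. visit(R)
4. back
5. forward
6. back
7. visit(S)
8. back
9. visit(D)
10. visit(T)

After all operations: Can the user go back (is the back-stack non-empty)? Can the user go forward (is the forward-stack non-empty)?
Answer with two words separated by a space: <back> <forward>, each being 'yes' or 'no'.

After 1 (visit(Q)): cur=Q back=1 fwd=0
After 2 (back): cur=HOME back=0 fwd=1
After 3 (visit(R)): cur=R back=1 fwd=0
After 4 (back): cur=HOME back=0 fwd=1
After 5 (forward): cur=R back=1 fwd=0
After 6 (back): cur=HOME back=0 fwd=1
After 7 (visit(S)): cur=S back=1 fwd=0
After 8 (back): cur=HOME back=0 fwd=1
After 9 (visit(D)): cur=D back=1 fwd=0
After 10 (visit(T)): cur=T back=2 fwd=0

Answer: yes no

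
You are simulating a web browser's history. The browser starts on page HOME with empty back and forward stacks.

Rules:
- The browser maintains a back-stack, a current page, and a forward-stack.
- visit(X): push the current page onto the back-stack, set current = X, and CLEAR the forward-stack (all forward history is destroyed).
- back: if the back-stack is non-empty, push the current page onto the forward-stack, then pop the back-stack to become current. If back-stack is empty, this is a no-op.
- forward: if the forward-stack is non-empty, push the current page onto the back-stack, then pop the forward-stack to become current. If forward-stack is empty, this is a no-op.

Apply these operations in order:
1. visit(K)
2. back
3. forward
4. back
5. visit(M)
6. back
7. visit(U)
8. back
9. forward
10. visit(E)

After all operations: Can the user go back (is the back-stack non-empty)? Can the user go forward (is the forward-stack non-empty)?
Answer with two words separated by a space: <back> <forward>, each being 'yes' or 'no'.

Answer: yes no

Derivation:
After 1 (visit(K)): cur=K back=1 fwd=0
After 2 (back): cur=HOME back=0 fwd=1
After 3 (forward): cur=K back=1 fwd=0
After 4 (back): cur=HOME back=0 fwd=1
After 5 (visit(M)): cur=M back=1 fwd=0
After 6 (back): cur=HOME back=0 fwd=1
After 7 (visit(U)): cur=U back=1 fwd=0
After 8 (back): cur=HOME back=0 fwd=1
After 9 (forward): cur=U back=1 fwd=0
After 10 (visit(E)): cur=E back=2 fwd=0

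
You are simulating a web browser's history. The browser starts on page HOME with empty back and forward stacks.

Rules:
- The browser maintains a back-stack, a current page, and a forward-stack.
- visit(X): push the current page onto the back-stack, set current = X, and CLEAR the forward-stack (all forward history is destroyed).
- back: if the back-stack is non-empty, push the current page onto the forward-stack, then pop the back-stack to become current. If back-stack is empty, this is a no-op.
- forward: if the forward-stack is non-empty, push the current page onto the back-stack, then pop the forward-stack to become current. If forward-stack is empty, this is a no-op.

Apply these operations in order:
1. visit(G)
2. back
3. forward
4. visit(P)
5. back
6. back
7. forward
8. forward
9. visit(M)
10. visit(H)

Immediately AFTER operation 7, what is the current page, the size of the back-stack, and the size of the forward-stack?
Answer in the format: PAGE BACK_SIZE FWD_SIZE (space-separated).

After 1 (visit(G)): cur=G back=1 fwd=0
After 2 (back): cur=HOME back=0 fwd=1
After 3 (forward): cur=G back=1 fwd=0
After 4 (visit(P)): cur=P back=2 fwd=0
After 5 (back): cur=G back=1 fwd=1
After 6 (back): cur=HOME back=0 fwd=2
After 7 (forward): cur=G back=1 fwd=1

G 1 1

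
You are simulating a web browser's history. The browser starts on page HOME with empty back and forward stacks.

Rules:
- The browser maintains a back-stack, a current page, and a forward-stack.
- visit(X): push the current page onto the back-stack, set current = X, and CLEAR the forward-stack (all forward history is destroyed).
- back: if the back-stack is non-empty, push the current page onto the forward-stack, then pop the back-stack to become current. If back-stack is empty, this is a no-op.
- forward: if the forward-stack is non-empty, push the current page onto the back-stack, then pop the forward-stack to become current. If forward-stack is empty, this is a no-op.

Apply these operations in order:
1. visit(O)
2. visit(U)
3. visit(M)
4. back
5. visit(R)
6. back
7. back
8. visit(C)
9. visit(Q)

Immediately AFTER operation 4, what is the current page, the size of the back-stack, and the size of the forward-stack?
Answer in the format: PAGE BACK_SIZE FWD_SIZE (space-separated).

After 1 (visit(O)): cur=O back=1 fwd=0
After 2 (visit(U)): cur=U back=2 fwd=0
After 3 (visit(M)): cur=M back=3 fwd=0
After 4 (back): cur=U back=2 fwd=1

U 2 1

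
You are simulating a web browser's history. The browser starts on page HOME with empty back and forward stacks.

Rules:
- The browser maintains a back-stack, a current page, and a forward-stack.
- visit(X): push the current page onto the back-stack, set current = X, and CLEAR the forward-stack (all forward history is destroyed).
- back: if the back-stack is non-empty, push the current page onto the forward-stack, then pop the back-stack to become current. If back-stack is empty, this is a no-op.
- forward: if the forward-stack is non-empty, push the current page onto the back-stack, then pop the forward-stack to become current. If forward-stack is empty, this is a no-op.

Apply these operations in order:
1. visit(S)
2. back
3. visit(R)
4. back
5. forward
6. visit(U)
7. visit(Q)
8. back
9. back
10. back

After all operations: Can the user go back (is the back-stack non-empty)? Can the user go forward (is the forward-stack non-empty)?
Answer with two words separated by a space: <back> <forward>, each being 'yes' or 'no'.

Answer: no yes

Derivation:
After 1 (visit(S)): cur=S back=1 fwd=0
After 2 (back): cur=HOME back=0 fwd=1
After 3 (visit(R)): cur=R back=1 fwd=0
After 4 (back): cur=HOME back=0 fwd=1
After 5 (forward): cur=R back=1 fwd=0
After 6 (visit(U)): cur=U back=2 fwd=0
After 7 (visit(Q)): cur=Q back=3 fwd=0
After 8 (back): cur=U back=2 fwd=1
After 9 (back): cur=R back=1 fwd=2
After 10 (back): cur=HOME back=0 fwd=3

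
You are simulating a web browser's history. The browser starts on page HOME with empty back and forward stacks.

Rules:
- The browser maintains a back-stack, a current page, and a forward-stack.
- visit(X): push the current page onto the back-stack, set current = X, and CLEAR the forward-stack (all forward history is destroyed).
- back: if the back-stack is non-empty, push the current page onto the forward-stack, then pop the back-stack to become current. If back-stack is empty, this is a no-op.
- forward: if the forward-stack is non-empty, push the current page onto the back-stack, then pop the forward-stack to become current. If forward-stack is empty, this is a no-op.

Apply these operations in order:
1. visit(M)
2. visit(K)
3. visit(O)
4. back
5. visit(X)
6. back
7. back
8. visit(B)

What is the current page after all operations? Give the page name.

Answer: B

Derivation:
After 1 (visit(M)): cur=M back=1 fwd=0
After 2 (visit(K)): cur=K back=2 fwd=0
After 3 (visit(O)): cur=O back=3 fwd=0
After 4 (back): cur=K back=2 fwd=1
After 5 (visit(X)): cur=X back=3 fwd=0
After 6 (back): cur=K back=2 fwd=1
After 7 (back): cur=M back=1 fwd=2
After 8 (visit(B)): cur=B back=2 fwd=0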